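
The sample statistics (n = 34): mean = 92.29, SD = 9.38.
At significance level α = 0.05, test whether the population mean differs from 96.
One-sample t-test:
H₀: μ = 96
H₁: μ ≠ 96
df = n - 1 = 33
t = (x̄ - μ₀) / (s/√n) = (92.29 - 96) / (9.38/√34) = -2.306
p-value = 0.0275

Since p-value < α = 0.05, we reject H₀.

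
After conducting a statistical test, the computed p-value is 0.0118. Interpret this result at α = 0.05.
Since p = 0.0118 < α = 0.05, reject H₀.
There is sufficient evidence to reject the null hypothesis; the result is statistically significant at the 0.05 level.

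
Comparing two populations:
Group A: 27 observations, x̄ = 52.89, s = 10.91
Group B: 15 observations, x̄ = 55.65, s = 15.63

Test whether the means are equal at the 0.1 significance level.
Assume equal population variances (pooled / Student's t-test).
Student's two-sample t-test (equal variances):
H₀: μ₁ = μ₂
H₁: μ₁ ≠ μ₂
df = n₁ + n₂ - 2 = 40
Pooled variance s_p² = [(n₁-1)s₁² + (n₂-1)s₂²] / (n₁ + n₂ - 2) = [(26)(10.91²) + (14)(15.63²)] / 40 = 162.8722
SE = √(s_p²(1/n₁ + 1/n₂)) = √(162.8722 × (1/27 + 1/15)) = 4.1098
t = (x̄₁ - x̄₂) / SE = (52.89 - 55.65) / 4.1098 = -2.76 / 4.1098 = -0.672
p-value = 0.5057

Since p-value > α = 0.1, we fail to reject H₀.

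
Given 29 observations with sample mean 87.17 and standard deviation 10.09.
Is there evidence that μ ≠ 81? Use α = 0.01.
One-sample t-test:
H₀: μ = 81
H₁: μ ≠ 81
df = n - 1 = 28
t = (x̄ - μ₀) / (s/√n) = (87.17 - 81) / (10.09/√29) = 3.293
p-value = 0.0027

Since p-value < α = 0.01, we reject H₀.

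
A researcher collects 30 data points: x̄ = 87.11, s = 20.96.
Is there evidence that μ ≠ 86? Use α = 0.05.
One-sample t-test:
H₀: μ = 86
H₁: μ ≠ 86
df = n - 1 = 29
t = (x̄ - μ₀) / (s/√n) = (87.11 - 86) / (20.96/√30) = 0.290
p-value = 0.7738

Since p-value > α = 0.05, we fail to reject H₀.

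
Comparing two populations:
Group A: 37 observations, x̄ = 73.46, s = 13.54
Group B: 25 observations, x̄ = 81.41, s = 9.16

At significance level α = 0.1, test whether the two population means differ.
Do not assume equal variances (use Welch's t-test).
Welch's two-sample t-test:
H₀: μ₁ = μ₂
H₁: μ₁ ≠ μ₂
s₁²/n₁ = 13.54²/37 = 4.9549,  s₂²/n₂ = 9.16²/25 = 3.3562
SE = √(s₁²/n₁ + s₂²/n₂) = √(4.9549 + 3.3562) = 2.8829
df (Welch-Satterthwaite) = (s₁²/n₁ + s₂²/n₂)² / [(s₁²/n₁)²/(n₁-1) + (s₂²/n₂)²/(n₂-1)] ≈ 60.00
t = (x̄₁ - x̄₂) / SE = (73.46 - 81.41) / 2.8829 = -7.95 / 2.8829 = -2.758
p-value = 0.0077

Since p-value < α = 0.1, we reject H₀.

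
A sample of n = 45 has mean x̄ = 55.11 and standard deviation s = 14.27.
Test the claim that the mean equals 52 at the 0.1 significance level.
One-sample t-test:
H₀: μ = 52
H₁: μ ≠ 52
df = n - 1 = 44
t = (x̄ - μ₀) / (s/√n) = (55.11 - 52) / (14.27/√45) = 1.462
p-value = 0.1509

Since p-value > α = 0.1, we fail to reject H₀.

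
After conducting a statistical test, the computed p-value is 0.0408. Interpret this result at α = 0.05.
Since p = 0.0408 < α = 0.05, reject H₀.
There is sufficient evidence to reject the null hypothesis; the result is statistically significant at the 0.05 level.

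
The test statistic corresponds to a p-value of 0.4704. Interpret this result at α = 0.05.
Since p = 0.4704 > α = 0.05, fail to reject H₀.
There is insufficient evidence to reject the null hypothesis; the result is not statistically significant at the 0.05 level.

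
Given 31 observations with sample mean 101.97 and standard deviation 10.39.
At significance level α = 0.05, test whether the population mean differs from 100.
One-sample t-test:
H₀: μ = 100
H₁: μ ≠ 100
df = n - 1 = 30
t = (x̄ - μ₀) / (s/√n) = (101.97 - 100) / (10.39/√31) = 1.056
p-value = 0.2995

Since p-value > α = 0.05, we fail to reject H₀.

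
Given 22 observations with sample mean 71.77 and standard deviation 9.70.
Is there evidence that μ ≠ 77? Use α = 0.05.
One-sample t-test:
H₀: μ = 77
H₁: μ ≠ 77
df = n - 1 = 21
t = (x̄ - μ₀) / (s/√n) = (71.77 - 77) / (9.70/√22) = -2.529
p-value = 0.0195

Since p-value < α = 0.05, we reject H₀.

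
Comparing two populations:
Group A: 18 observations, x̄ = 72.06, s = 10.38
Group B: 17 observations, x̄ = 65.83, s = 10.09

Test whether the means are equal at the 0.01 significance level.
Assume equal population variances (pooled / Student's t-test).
Student's two-sample t-test (equal variances):
H₀: μ₁ = μ₂
H₁: μ₁ ≠ μ₂
df = n₁ + n₂ - 2 = 33
Pooled variance s_p² = [(n₁-1)s₁² + (n₂-1)s₂²] / (n₁ + n₂ - 2) = [(17)(10.38²) + (16)(10.09²)] / 33 = 104.8662
SE = √(s_p²(1/n₁ + 1/n₂)) = √(104.8662 × (1/18 + 1/17)) = 3.4633
t = (x̄₁ - x̄₂) / SE = (72.06 - 65.83) / 3.4633 = 6.23 / 3.4633 = 1.799
p-value = 0.0812

Since p-value > α = 0.01, we fail to reject H₀.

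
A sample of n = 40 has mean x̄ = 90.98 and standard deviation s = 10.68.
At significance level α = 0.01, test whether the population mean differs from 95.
One-sample t-test:
H₀: μ = 95
H₁: μ ≠ 95
df = n - 1 = 39
t = (x̄ - μ₀) / (s/√n) = (90.98 - 95) / (10.68/√40) = -2.381
p-value = 0.0223

Since p-value > α = 0.01, we fail to reject H₀.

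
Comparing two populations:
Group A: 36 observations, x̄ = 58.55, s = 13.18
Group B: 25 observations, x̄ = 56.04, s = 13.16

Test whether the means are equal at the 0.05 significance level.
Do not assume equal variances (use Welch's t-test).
Welch's two-sample t-test:
H₀: μ₁ = μ₂
H₁: μ₁ ≠ μ₂
s₁²/n₁ = 13.18²/36 = 4.8253,  s₂²/n₂ = 13.16²/25 = 6.9274
SE = √(s₁²/n₁ + s₂²/n₂) = √(4.8253 + 6.9274) = 3.4282
df (Welch-Satterthwaite) = (s₁²/n₁ + s₂²/n₂)² / [(s₁²/n₁)²/(n₁-1) + (s₂²/n₂)²/(n₂-1)] ≈ 51.83
t = (x̄₁ - x̄₂) / SE = (58.55 - 56.04) / 3.4282 = 2.51 / 3.4282 = 0.732
p-value = 0.4674

Since p-value > α = 0.05, we fail to reject H₀.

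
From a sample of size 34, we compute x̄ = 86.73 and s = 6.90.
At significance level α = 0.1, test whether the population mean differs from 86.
One-sample t-test:
H₀: μ = 86
H₁: μ ≠ 86
df = n - 1 = 33
t = (x̄ - μ₀) / (s/√n) = (86.73 - 86) / (6.90/√34) = 0.617
p-value = 0.5415

Since p-value > α = 0.1, we fail to reject H₀.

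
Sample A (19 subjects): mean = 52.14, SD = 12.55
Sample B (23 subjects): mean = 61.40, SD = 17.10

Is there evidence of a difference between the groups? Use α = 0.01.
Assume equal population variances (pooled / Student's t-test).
Student's two-sample t-test (equal variances):
H₀: μ₁ = μ₂
H₁: μ₁ ≠ μ₂
df = n₁ + n₂ - 2 = 40
Pooled variance s_p² = [(n₁-1)s₁² + (n₂-1)s₂²] / (n₁ + n₂ - 2) = [(18)(12.55²) + (22)(17.10²)] / 40 = 231.7016
SE = √(s_p²(1/n₁ + 1/n₂)) = √(231.7016 × (1/19 + 1/23)) = 4.7190
t = (x̄₁ - x̄₂) / SE = (52.14 - 61.40) / 4.7190 = -9.26 / 4.7190 = -1.962
p-value = 0.0567

Since p-value > α = 0.01, we fail to reject H₀.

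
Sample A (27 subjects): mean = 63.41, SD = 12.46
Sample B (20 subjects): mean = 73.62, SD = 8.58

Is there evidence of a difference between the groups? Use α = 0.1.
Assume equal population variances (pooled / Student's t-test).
Student's two-sample t-test (equal variances):
H₀: μ₁ = μ₂
H₁: μ₁ ≠ μ₂
df = n₁ + n₂ - 2 = 45
Pooled variance s_p² = [(n₁-1)s₁² + (n₂-1)s₂²] / (n₁ + n₂ - 2) = [(26)(12.46²) + (19)(8.58²)] / 45 = 120.7834
SE = √(s_p²(1/n₁ + 1/n₂)) = √(120.7834 × (1/27 + 1/20)) = 3.2423
t = (x̄₁ - x̄₂) / SE = (63.41 - 73.62) / 3.2423 = -10.21 / 3.2423 = -3.149
p-value = 0.0029

Since p-value < α = 0.1, we reject H₀.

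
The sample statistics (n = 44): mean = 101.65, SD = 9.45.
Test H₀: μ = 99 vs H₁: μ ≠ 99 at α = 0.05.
One-sample t-test:
H₀: μ = 99
H₁: μ ≠ 99
df = n - 1 = 43
t = (x̄ - μ₀) / (s/√n) = (101.65 - 99) / (9.45/√44) = 1.860
p-value = 0.0697

Since p-value > α = 0.05, we fail to reject H₀.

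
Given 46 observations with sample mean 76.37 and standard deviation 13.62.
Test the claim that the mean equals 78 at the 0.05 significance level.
One-sample t-test:
H₀: μ = 78
H₁: μ ≠ 78
df = n - 1 = 45
t = (x̄ - μ₀) / (s/√n) = (76.37 - 78) / (13.62/√46) = -0.812
p-value = 0.4212

Since p-value > α = 0.05, we fail to reject H₀.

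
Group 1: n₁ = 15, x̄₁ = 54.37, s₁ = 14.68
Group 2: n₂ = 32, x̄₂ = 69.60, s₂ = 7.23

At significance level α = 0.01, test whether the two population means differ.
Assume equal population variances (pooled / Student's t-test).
Student's two-sample t-test (equal variances):
H₀: μ₁ = μ₂
H₁: μ₁ ≠ μ₂
df = n₁ + n₂ - 2 = 45
Pooled variance s_p² = [(n₁-1)s₁² + (n₂-1)s₂²] / (n₁ + n₂ - 2) = [(14)(14.68²) + (31)(7.23²)] / 45 = 103.0554
SE = √(s_p²(1/n₁ + 1/n₂)) = √(103.0554 × (1/15 + 1/32)) = 3.1766
t = (x̄₁ - x̄₂) / SE = (54.37 - 69.60) / 3.1766 = -15.23 / 3.1766 = -4.794
p-value < 0.0001

Since p-value < α = 0.01, we reject H₀.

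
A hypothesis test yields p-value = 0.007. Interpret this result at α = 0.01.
Since p = 0.007 < α = 0.01, reject H₀.
There is sufficient evidence to reject the null hypothesis; the result is statistically significant at the 0.01 level.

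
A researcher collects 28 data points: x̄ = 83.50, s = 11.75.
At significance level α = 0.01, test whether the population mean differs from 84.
One-sample t-test:
H₀: μ = 84
H₁: μ ≠ 84
df = n - 1 = 27
t = (x̄ - μ₀) / (s/√n) = (83.50 - 84) / (11.75/√28) = -0.225
p-value = 0.8235

Since p-value > α = 0.01, we fail to reject H₀.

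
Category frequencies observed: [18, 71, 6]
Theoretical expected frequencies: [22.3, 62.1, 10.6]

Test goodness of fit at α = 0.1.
Chi-square goodness of fit test:
H₀: observed counts match expected distribution
H₁: observed counts differ from expected distribution
df = k - 1 = 2
χ² = Σ(O - E)²/E
   = (18 - 22.3)²/22.3 + (71 - 62.1)²/62.1 + (6 - 10.6)²/10.6
   = 0.829 + 1.276 + 1.996
   = 4.10
p-value = 0.1287

Since p-value > α = 0.1, we fail to reject H₀.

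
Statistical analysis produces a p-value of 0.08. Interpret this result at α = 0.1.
Since p = 0.08 < α = 0.1, reject H₀.
There is sufficient evidence to reject the null hypothesis; the result is statistically significant at the 0.1 level.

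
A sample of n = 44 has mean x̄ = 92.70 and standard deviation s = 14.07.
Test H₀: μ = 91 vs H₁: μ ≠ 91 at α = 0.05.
One-sample t-test:
H₀: μ = 91
H₁: μ ≠ 91
df = n - 1 = 43
t = (x̄ - μ₀) / (s/√n) = (92.70 - 91) / (14.07/√44) = 0.801
p-value = 0.4273

Since p-value > α = 0.05, we fail to reject H₀.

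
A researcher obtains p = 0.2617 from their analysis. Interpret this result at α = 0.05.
Since p = 0.2617 > α = 0.05, fail to reject H₀.
There is insufficient evidence to reject the null hypothesis; the result is not statistically significant at the 0.05 level.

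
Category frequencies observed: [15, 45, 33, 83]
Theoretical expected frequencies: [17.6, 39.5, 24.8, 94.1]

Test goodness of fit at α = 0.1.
Chi-square goodness of fit test:
H₀: observed counts match expected distribution
H₁: observed counts differ from expected distribution
df = k - 1 = 3
χ² = Σ(O - E)²/E
   = (15 - 17.6)²/17.6 + (45 - 39.5)²/39.5 + (33 - 24.8)²/24.8 + (83 - 94.1)²/94.1
   = 0.384 + 0.766 + 2.711 + 1.309
   = 5.17
p-value = 0.1597

Since p-value > α = 0.1, we fail to reject H₀.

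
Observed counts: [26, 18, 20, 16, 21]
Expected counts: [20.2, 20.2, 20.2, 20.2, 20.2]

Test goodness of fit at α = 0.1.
Chi-square goodness of fit test:
H₀: observed counts match expected distribution
H₁: observed counts differ from expected distribution
df = k - 1 = 4
χ² = Σ(O - E)²/E
   = (26 - 20.2)²/20.2 + (18 - 20.2)²/20.2 + (20 - 20.2)²/20.2 + (16 - 20.2)²/20.2 + (21 - 20.2)²/20.2
   = 1.665 + 0.240 + 0.002 + 0.873 + 0.032
   = 2.81
p-value = 0.5898

Since p-value > α = 0.1, we fail to reject H₀.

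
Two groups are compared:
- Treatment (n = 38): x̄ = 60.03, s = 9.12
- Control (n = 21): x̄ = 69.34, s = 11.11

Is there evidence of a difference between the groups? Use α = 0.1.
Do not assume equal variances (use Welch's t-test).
Welch's two-sample t-test:
H₀: μ₁ = μ₂
H₁: μ₁ ≠ μ₂
s₁²/n₁ = 9.12²/38 = 2.1888,  s₂²/n₂ = 11.11²/21 = 5.8777
SE = √(s₁²/n₁ + s₂²/n₂) = √(2.1888 + 5.8777) = 2.8402
df (Welch-Satterthwaite) = (s₁²/n₁ + s₂²/n₂)² / [(s₁²/n₁)²/(n₁-1) + (s₂²/n₂)²/(n₂-1)] ≈ 35.04
t = (x̄₁ - x̄₂) / SE = (60.03 - 69.34) / 2.8402 = -9.31 / 2.8402 = -3.278
p-value = 0.0024

Since p-value < α = 0.1, we reject H₀.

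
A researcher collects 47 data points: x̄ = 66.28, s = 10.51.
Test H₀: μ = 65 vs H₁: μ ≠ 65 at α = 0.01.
One-sample t-test:
H₀: μ = 65
H₁: μ ≠ 65
df = n - 1 = 46
t = (x̄ - μ₀) / (s/√n) = (66.28 - 65) / (10.51/√47) = 0.835
p-value = 0.4081

Since p-value > α = 0.01, we fail to reject H₀.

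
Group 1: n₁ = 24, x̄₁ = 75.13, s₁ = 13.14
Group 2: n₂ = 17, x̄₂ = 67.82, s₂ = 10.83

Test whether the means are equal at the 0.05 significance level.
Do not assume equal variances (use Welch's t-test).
Welch's two-sample t-test:
H₀: μ₁ = μ₂
H₁: μ₁ ≠ μ₂
s₁²/n₁ = 13.14²/24 = 7.1942,  s₂²/n₂ = 10.83²/17 = 6.8993
SE = √(s₁²/n₁ + s₂²/n₂) = √(7.1942 + 6.8993) = 3.7541
df (Welch-Satterthwaite) = (s₁²/n₁ + s₂²/n₂)² / [(s₁²/n₁)²/(n₁-1) + (s₂²/n₂)²/(n₂-1)] ≈ 38.01
t = (x̄₁ - x̄₂) / SE = (75.13 - 67.82) / 3.7541 = 7.31 / 3.7541 = 1.947
p-value = 0.0589

Since p-value > α = 0.05, we fail to reject H₀.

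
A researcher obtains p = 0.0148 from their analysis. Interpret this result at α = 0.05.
Since p = 0.0148 < α = 0.05, reject H₀.
There is sufficient evidence to reject the null hypothesis; the result is statistically significant at the 0.05 level.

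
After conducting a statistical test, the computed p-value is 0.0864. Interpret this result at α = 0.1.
Since p = 0.0864 < α = 0.1, reject H₀.
There is sufficient evidence to reject the null hypothesis; the result is statistically significant at the 0.1 level.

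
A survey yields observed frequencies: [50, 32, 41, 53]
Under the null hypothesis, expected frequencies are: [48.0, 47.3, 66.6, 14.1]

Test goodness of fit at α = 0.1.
Chi-square goodness of fit test:
H₀: observed counts match expected distribution
H₁: observed counts differ from expected distribution
df = k - 1 = 3
χ² = Σ(O - E)²/E
   = (50 - 48.0)²/48.0 + (32 - 47.3)²/47.3 + (41 - 66.6)²/66.6 + (53 - 14.1)²/14.1
   = 0.083 + 4.949 + 9.840 + 107.320
   = 122.19
p-value < 0.0001

Since p-value < α = 0.1, we reject H₀.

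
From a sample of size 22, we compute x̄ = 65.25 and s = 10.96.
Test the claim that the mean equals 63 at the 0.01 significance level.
One-sample t-test:
H₀: μ = 63
H₁: μ ≠ 63
df = n - 1 = 21
t = (x̄ - μ₀) / (s/√n) = (65.25 - 63) / (10.96/√22) = 0.963
p-value = 0.3466

Since p-value > α = 0.01, we fail to reject H₀.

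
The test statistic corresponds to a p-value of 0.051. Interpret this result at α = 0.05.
Since p = 0.051 > α = 0.05, fail to reject H₀.
There is insufficient evidence to reject the null hypothesis; the result is not statistically significant at the 0.05 level.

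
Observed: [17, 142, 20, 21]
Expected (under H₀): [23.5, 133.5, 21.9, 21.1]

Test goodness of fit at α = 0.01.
Chi-square goodness of fit test:
H₀: observed counts match expected distribution
H₁: observed counts differ from expected distribution
df = k - 1 = 3
χ² = Σ(O - E)²/E
   = (17 - 23.5)²/23.5 + (142 - 133.5)²/133.5 + (20 - 21.9)²/21.9 + (21 - 21.1)²/21.1
   = 1.798 + 0.541 + 0.165 + 0.000
   = 2.50
p-value = 0.4745

Since p-value > α = 0.01, we fail to reject H₀.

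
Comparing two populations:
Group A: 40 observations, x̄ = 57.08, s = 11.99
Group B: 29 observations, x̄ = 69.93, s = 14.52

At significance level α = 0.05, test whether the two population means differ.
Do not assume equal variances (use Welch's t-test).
Welch's two-sample t-test:
H₀: μ₁ = μ₂
H₁: μ₁ ≠ μ₂
s₁²/n₁ = 11.99²/40 = 3.5940,  s₂²/n₂ = 14.52²/29 = 7.2700
SE = √(s₁²/n₁ + s₂²/n₂) = √(3.5940 + 7.2700) = 3.2961
df (Welch-Satterthwaite) = (s₁²/n₁ + s₂²/n₂)² / [(s₁²/n₁)²/(n₁-1) + (s₂²/n₂)²/(n₂-1)] ≈ 53.19
t = (x̄₁ - x̄₂) / SE = (57.08 - 69.93) / 3.2961 = -12.85 / 3.2961 = -3.899
p-value = 0.0003

Since p-value < α = 0.05, we reject H₀.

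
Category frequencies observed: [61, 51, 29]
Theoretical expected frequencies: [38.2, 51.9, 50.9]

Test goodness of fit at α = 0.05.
Chi-square goodness of fit test:
H₀: observed counts match expected distribution
H₁: observed counts differ from expected distribution
df = k - 1 = 2
χ² = Σ(O - E)²/E
   = (61 - 38.2)²/38.2 + (51 - 51.9)²/51.9 + (29 - 50.9)²/50.9
   = 13.608 + 0.016 + 9.423
   = 23.05
p-value < 0.0001

Since p-value < α = 0.05, we reject H₀.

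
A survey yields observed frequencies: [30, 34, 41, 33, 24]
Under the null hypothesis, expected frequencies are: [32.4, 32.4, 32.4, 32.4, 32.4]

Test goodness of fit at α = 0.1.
Chi-square goodness of fit test:
H₀: observed counts match expected distribution
H₁: observed counts differ from expected distribution
df = k - 1 = 4
χ² = Σ(O - E)²/E
   = (30 - 32.4)²/32.4 + (34 - 32.4)²/32.4 + (41 - 32.4)²/32.4 + (33 - 32.4)²/32.4 + (24 - 32.4)²/32.4
   = 0.178 + 0.079 + 2.283 + 0.011 + 2.178
   = 4.73
p-value = 0.3163

Since p-value > α = 0.1, we fail to reject H₀.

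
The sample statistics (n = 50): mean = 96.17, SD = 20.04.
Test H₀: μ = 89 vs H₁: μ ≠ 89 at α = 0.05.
One-sample t-test:
H₀: μ = 89
H₁: μ ≠ 89
df = n - 1 = 49
t = (x̄ - μ₀) / (s/√n) = (96.17 - 89) / (20.04/√50) = 2.530
p-value = 0.0147

Since p-value < α = 0.05, we reject H₀.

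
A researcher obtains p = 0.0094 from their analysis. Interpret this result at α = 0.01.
Since p = 0.0094 < α = 0.01, reject H₀.
There is sufficient evidence to reject the null hypothesis; the result is statistically significant at the 0.01 level.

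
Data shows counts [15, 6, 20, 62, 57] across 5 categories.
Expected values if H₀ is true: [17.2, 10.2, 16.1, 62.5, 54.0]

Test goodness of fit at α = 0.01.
Chi-square goodness of fit test:
H₀: observed counts match expected distribution
H₁: observed counts differ from expected distribution
df = k - 1 = 4
χ² = Σ(O - E)²/E
   = (15 - 17.2)²/17.2 + (6 - 10.2)²/10.2 + (20 - 16.1)²/16.1 + (62 - 62.5)²/62.5 + (57 - 54.0)²/54.0
   = 0.281 + 1.729 + 0.945 + 0.004 + 0.167
   = 3.13
p-value = 0.5369

Since p-value > α = 0.01, we fail to reject H₀.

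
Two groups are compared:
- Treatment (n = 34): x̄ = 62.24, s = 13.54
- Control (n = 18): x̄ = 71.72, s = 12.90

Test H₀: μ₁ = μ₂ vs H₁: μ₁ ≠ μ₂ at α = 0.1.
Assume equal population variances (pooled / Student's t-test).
Student's two-sample t-test (equal variances):
H₀: μ₁ = μ₂
H₁: μ₁ ≠ μ₂
df = n₁ + n₂ - 2 = 50
Pooled variance s_p² = [(n₁-1)s₁² + (n₂-1)s₂²] / (n₁ + n₂ - 2) = [(33)(13.54²) + (17)(12.90²)] / 50 = 177.5783
SE = √(s_p²(1/n₁ + 1/n₂)) = √(177.5783 × (1/34 + 1/18)) = 3.8844
t = (x̄₁ - x̄₂) / SE = (62.24 - 71.72) / 3.8844 = -9.48 / 3.8844 = -2.441
p-value = 0.0183

Since p-value < α = 0.1, we reject H₀.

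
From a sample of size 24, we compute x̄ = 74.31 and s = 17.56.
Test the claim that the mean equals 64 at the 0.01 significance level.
One-sample t-test:
H₀: μ = 64
H₁: μ ≠ 64
df = n - 1 = 23
t = (x̄ - μ₀) / (s/√n) = (74.31 - 64) / (17.56/√24) = 2.876
p-value = 0.0085

Since p-value < α = 0.01, we reject H₀.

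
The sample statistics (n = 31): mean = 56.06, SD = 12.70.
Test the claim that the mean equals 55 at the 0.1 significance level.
One-sample t-test:
H₀: μ = 55
H₁: μ ≠ 55
df = n - 1 = 30
t = (x̄ - μ₀) / (s/√n) = (56.06 - 55) / (12.70/√31) = 0.465
p-value = 0.6455

Since p-value > α = 0.1, we fail to reject H₀.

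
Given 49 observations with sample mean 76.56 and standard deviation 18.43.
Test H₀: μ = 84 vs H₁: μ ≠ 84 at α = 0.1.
One-sample t-test:
H₀: μ = 84
H₁: μ ≠ 84
df = n - 1 = 48
t = (x̄ - μ₀) / (s/√n) = (76.56 - 84) / (18.43/√49) = -2.826
p-value = 0.0069

Since p-value < α = 0.1, we reject H₀.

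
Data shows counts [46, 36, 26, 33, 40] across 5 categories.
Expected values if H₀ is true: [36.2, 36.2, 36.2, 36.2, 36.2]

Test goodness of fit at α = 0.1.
Chi-square goodness of fit test:
H₀: observed counts match expected distribution
H₁: observed counts differ from expected distribution
df = k - 1 = 4
χ² = Σ(O - E)²/E
   = (46 - 36.2)²/36.2 + (36 - 36.2)²/36.2 + (26 - 36.2)²/36.2 + (33 - 36.2)²/36.2 + (40 - 36.2)²/36.2
   = 2.653 + 0.001 + 2.874 + 0.283 + 0.399
   = 6.21
p-value = 0.1840

Since p-value > α = 0.1, we fail to reject H₀.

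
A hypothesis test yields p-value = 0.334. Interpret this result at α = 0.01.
Since p = 0.334 > α = 0.01, fail to reject H₀.
There is insufficient evidence to reject the null hypothesis; the result is not statistically significant at the 0.01 level.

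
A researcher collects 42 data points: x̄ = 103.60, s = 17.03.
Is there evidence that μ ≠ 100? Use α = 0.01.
One-sample t-test:
H₀: μ = 100
H₁: μ ≠ 100
df = n - 1 = 41
t = (x̄ - μ₀) / (s/√n) = (103.60 - 100) / (17.03/√42) = 1.370
p-value = 0.1782

Since p-value > α = 0.01, we fail to reject H₀.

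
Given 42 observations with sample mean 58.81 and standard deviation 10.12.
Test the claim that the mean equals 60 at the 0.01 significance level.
One-sample t-test:
H₀: μ = 60
H₁: μ ≠ 60
df = n - 1 = 41
t = (x̄ - μ₀) / (s/√n) = (58.81 - 60) / (10.12/√42) = -0.762
p-value = 0.4504

Since p-value > α = 0.01, we fail to reject H₀.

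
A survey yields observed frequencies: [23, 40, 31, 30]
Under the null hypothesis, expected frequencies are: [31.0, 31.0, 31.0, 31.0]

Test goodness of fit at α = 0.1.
Chi-square goodness of fit test:
H₀: observed counts match expected distribution
H₁: observed counts differ from expected distribution
df = k - 1 = 3
χ² = Σ(O - E)²/E
   = (23 - 31.0)²/31.0 + (40 - 31.0)²/31.0 + (31 - 31.0)²/31.0 + (30 - 31.0)²/31.0
   = 2.065 + 2.613 + 0.000 + 0.032
   = 4.71
p-value = 0.1943

Since p-value > α = 0.1, we fail to reject H₀.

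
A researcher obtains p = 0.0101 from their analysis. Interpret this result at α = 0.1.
Since p = 0.0101 < α = 0.1, reject H₀.
There is sufficient evidence to reject the null hypothesis; the result is statistically significant at the 0.1 level.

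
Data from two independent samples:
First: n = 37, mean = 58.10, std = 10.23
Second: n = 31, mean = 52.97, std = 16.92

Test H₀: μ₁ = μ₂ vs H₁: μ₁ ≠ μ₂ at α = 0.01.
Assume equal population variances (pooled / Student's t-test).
Student's two-sample t-test (equal variances):
H₀: μ₁ = μ₂
H₁: μ₁ ≠ μ₂
df = n₁ + n₂ - 2 = 66
Pooled variance s_p² = [(n₁-1)s₁² + (n₂-1)s₂²] / (n₁ + n₂ - 2) = [(36)(10.23²) + (30)(16.92²)] / 66 = 187.2136
SE = √(s_p²(1/n₁ + 1/n₂)) = √(187.2136 × (1/37 + 1/31)) = 3.3315
t = (x̄₁ - x̄₂) / SE = (58.10 - 52.97) / 3.3315 = 5.13 / 3.3315 = 1.540
p-value = 0.1284

Since p-value > α = 0.01, we fail to reject H₀.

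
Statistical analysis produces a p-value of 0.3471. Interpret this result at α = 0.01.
Since p = 0.3471 > α = 0.01, fail to reject H₀.
There is insufficient evidence to reject the null hypothesis; the result is not statistically significant at the 0.01 level.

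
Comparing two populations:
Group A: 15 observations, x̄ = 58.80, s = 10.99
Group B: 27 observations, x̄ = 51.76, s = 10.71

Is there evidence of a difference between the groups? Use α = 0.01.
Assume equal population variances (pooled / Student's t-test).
Student's two-sample t-test (equal variances):
H₀: μ₁ = μ₂
H₁: μ₁ ≠ μ₂
df = n₁ + n₂ - 2 = 40
Pooled variance s_p² = [(n₁-1)s₁² + (n₂-1)s₂²] / (n₁ + n₂ - 2) = [(14)(10.99²) + (26)(10.71²)] / 40 = 116.8307
SE = √(s_p²(1/n₁ + 1/n₂)) = √(116.8307 × (1/15 + 1/27)) = 3.4808
t = (x̄₁ - x̄₂) / SE = (58.80 - 51.76) / 3.4808 = 7.04 / 3.4808 = 2.023
p-value = 0.0498

Since p-value > α = 0.01, we fail to reject H₀.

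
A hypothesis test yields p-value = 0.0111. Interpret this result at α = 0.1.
Since p = 0.0111 < α = 0.1, reject H₀.
There is sufficient evidence to reject the null hypothesis; the result is statistically significant at the 0.1 level.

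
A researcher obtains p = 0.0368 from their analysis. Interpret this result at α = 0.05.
Since p = 0.0368 < α = 0.05, reject H₀.
There is sufficient evidence to reject the null hypothesis; the result is statistically significant at the 0.05 level.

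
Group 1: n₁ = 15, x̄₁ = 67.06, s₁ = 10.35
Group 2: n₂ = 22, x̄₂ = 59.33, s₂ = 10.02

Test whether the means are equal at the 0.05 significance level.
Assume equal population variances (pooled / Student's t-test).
Student's two-sample t-test (equal variances):
H₀: μ₁ = μ₂
H₁: μ₁ ≠ μ₂
df = n₁ + n₂ - 2 = 35
Pooled variance s_p² = [(n₁-1)s₁² + (n₂-1)s₂²] / (n₁ + n₂ - 2) = [(14)(10.35²) + (21)(10.02²)] / 35 = 103.0892
SE = √(s_p²(1/n₁ + 1/n₂)) = √(103.0892 × (1/15 + 1/22)) = 3.3998
t = (x̄₁ - x̄₂) / SE = (67.06 - 59.33) / 3.3998 = 7.73 / 3.3998 = 2.274
p-value = 0.0292

Since p-value < α = 0.05, we reject H₀.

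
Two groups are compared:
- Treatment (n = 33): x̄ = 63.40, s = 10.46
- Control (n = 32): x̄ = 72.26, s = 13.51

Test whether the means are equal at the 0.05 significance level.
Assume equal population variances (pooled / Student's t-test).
Student's two-sample t-test (equal variances):
H₀: μ₁ = μ₂
H₁: μ₁ ≠ μ₂
df = n₁ + n₂ - 2 = 63
Pooled variance s_p² = [(n₁-1)s₁² + (n₂-1)s₂²] / (n₁ + n₂ - 2) = [(32)(10.46²) + (31)(13.51²)] / 63 = 145.3856
SE = √(s_p²(1/n₁ + 1/n₂)) = √(145.3856 × (1/33 + 1/32)) = 2.9915
t = (x̄₁ - x̄₂) / SE = (63.40 - 72.26) / 2.9915 = -8.86 / 2.9915 = -2.962
p-value = 0.0043

Since p-value < α = 0.05, we reject H₀.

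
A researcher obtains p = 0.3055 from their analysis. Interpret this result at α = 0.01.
Since p = 0.3055 > α = 0.01, fail to reject H₀.
There is insufficient evidence to reject the null hypothesis; the result is not statistically significant at the 0.01 level.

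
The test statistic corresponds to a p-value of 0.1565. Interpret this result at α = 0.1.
Since p = 0.1565 > α = 0.1, fail to reject H₀.
There is insufficient evidence to reject the null hypothesis; the result is not statistically significant at the 0.1 level.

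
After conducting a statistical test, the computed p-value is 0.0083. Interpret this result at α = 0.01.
Since p = 0.0083 < α = 0.01, reject H₀.
There is sufficient evidence to reject the null hypothesis; the result is statistically significant at the 0.01 level.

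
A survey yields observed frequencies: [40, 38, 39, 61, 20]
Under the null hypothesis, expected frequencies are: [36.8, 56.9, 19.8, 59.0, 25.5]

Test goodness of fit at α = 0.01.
Chi-square goodness of fit test:
H₀: observed counts match expected distribution
H₁: observed counts differ from expected distribution
df = k - 1 = 4
χ² = Σ(O - E)²/E
   = (40 - 36.8)²/36.8 + (38 - 56.9)²/56.9 + (39 - 19.8)²/19.8 + (61 - 59.0)²/59.0 + (20 - 25.5)²/25.5
   = 0.278 + 6.278 + 18.618 + 0.068 + 1.186
   = 26.43
p-value < 0.0001

Since p-value < α = 0.01, we reject H₀.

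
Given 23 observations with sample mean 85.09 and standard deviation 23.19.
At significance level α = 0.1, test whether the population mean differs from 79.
One-sample t-test:
H₀: μ = 79
H₁: μ ≠ 79
df = n - 1 = 22
t = (x̄ - μ₀) / (s/√n) = (85.09 - 79) / (23.19/√23) = 1.259
p-value = 0.2211

Since p-value > α = 0.1, we fail to reject H₀.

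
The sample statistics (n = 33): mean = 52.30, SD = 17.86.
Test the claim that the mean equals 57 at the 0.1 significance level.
One-sample t-test:
H₀: μ = 57
H₁: μ ≠ 57
df = n - 1 = 32
t = (x̄ - μ₀) / (s/√n) = (52.30 - 57) / (17.86/√33) = -1.512
p-value = 0.1404

Since p-value > α = 0.1, we fail to reject H₀.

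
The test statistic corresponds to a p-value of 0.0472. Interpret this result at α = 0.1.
Since p = 0.0472 < α = 0.1, reject H₀.
There is sufficient evidence to reject the null hypothesis; the result is statistically significant at the 0.1 level.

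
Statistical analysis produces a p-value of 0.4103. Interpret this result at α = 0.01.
Since p = 0.4103 > α = 0.01, fail to reject H₀.
There is insufficient evidence to reject the null hypothesis; the result is not statistically significant at the 0.01 level.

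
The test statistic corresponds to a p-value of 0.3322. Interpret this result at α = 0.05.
Since p = 0.3322 > α = 0.05, fail to reject H₀.
There is insufficient evidence to reject the null hypothesis; the result is not statistically significant at the 0.05 level.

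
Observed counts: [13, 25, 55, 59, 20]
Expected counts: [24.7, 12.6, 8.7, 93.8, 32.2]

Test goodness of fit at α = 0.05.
Chi-square goodness of fit test:
H₀: observed counts match expected distribution
H₁: observed counts differ from expected distribution
df = k - 1 = 4
χ² = Σ(O - E)²/E
   = (13 - 24.7)²/24.7 + (25 - 12.6)²/12.6 + (55 - 8.7)²/8.7 + (59 - 93.8)²/93.8 + (20 - 32.2)²/32.2
   = 5.542 + 12.203 + 246.401 + 12.911 + 4.622
   = 281.68
p-value < 0.0001

Since p-value < α = 0.05, we reject H₀.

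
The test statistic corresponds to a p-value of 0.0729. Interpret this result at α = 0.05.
Since p = 0.0729 > α = 0.05, fail to reject H₀.
There is insufficient evidence to reject the null hypothesis; the result is not statistically significant at the 0.05 level.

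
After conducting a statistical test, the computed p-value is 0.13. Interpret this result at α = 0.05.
Since p = 0.13 > α = 0.05, fail to reject H₀.
There is insufficient evidence to reject the null hypothesis; the result is not statistically significant at the 0.05 level.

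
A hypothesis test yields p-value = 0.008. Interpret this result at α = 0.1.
Since p = 0.008 < α = 0.1, reject H₀.
There is sufficient evidence to reject the null hypothesis; the result is statistically significant at the 0.1 level.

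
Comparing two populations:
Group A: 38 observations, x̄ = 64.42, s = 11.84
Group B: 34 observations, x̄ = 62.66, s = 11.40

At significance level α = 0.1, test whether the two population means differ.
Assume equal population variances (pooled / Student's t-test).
Student's two-sample t-test (equal variances):
H₀: μ₁ = μ₂
H₁: μ₁ ≠ μ₂
df = n₁ + n₂ - 2 = 70
Pooled variance s_p² = [(n₁-1)s₁² + (n₂-1)s₂²] / (n₁ + n₂ - 2) = [(37)(11.84²) + (33)(11.40²)] / 70 = 135.3650
SE = √(s_p²(1/n₁ + 1/n₂)) = √(135.3650 × (1/38 + 1/34)) = 2.7466
t = (x̄₁ - x̄₂) / SE = (64.42 - 62.66) / 2.7466 = 1.76 / 2.7466 = 0.641
p-value = 0.5237

Since p-value > α = 0.1, we fail to reject H₀.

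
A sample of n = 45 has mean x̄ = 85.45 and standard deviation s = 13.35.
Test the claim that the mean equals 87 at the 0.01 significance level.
One-sample t-test:
H₀: μ = 87
H₁: μ ≠ 87
df = n - 1 = 44
t = (x̄ - μ₀) / (s/√n) = (85.45 - 87) / (13.35/√45) = -0.779
p-value = 0.4402

Since p-value > α = 0.01, we fail to reject H₀.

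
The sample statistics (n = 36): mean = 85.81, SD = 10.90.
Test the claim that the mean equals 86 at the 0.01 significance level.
One-sample t-test:
H₀: μ = 86
H₁: μ ≠ 86
df = n - 1 = 35
t = (x̄ - μ₀) / (s/√n) = (85.81 - 86) / (10.90/√36) = -0.105
p-value = 0.9173

Since p-value > α = 0.01, we fail to reject H₀.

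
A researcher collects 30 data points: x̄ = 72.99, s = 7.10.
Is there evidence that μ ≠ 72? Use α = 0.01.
One-sample t-test:
H₀: μ = 72
H₁: μ ≠ 72
df = n - 1 = 29
t = (x̄ - μ₀) / (s/√n) = (72.99 - 72) / (7.10/√30) = 0.764
p-value = 0.4512

Since p-value > α = 0.01, we fail to reject H₀.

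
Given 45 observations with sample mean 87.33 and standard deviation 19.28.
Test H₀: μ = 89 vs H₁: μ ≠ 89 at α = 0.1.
One-sample t-test:
H₀: μ = 89
H₁: μ ≠ 89
df = n - 1 = 44
t = (x̄ - μ₀) / (s/√n) = (87.33 - 89) / (19.28/√45) = -0.581
p-value = 0.5642

Since p-value > α = 0.1, we fail to reject H₀.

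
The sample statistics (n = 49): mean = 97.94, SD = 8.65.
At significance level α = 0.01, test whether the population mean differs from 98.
One-sample t-test:
H₀: μ = 98
H₁: μ ≠ 98
df = n - 1 = 48
t = (x̄ - μ₀) / (s/√n) = (97.94 - 98) / (8.65/√49) = -0.049
p-value = 0.9615

Since p-value > α = 0.01, we fail to reject H₀.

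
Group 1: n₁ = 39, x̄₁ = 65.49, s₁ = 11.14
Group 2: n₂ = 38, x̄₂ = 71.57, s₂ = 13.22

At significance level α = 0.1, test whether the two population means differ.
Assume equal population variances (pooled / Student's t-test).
Student's two-sample t-test (equal variances):
H₀: μ₁ = μ₂
H₁: μ₁ ≠ μ₂
df = n₁ + n₂ - 2 = 75
Pooled variance s_p² = [(n₁-1)s₁² + (n₂-1)s₂²] / (n₁ + n₂ - 2) = [(38)(11.14²) + (37)(13.22²)] / 75 = 149.0962
SE = √(s_p²(1/n₁ + 1/n₂)) = √(149.0962 × (1/39 + 1/38)) = 2.7833
t = (x̄₁ - x̄₂) / SE = (65.49 - 71.57) / 2.7833 = -6.08 / 2.7833 = -2.184
p-value = 0.0321

Since p-value < α = 0.1, we reject H₀.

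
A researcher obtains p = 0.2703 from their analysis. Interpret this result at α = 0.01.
Since p = 0.2703 > α = 0.01, fail to reject H₀.
There is insufficient evidence to reject the null hypothesis; the result is not statistically significant at the 0.01 level.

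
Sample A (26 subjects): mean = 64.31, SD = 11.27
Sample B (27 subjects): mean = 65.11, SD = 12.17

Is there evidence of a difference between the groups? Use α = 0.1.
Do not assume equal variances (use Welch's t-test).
Welch's two-sample t-test:
H₀: μ₁ = μ₂
H₁: μ₁ ≠ μ₂
s₁²/n₁ = 11.27²/26 = 4.8851,  s₂²/n₂ = 12.17²/27 = 5.4855
SE = √(s₁²/n₁ + s₂²/n₂) = √(4.8851 + 5.4855) = 3.2203
df (Welch-Satterthwaite) = (s₁²/n₁ + s₂²/n₂)² / [(s₁²/n₁)²/(n₁-1) + (s₂²/n₂)²/(n₂-1)] ≈ 50.93
t = (x̄₁ - x̄₂) / SE = (64.31 - 65.11) / 3.2203 = -0.80 / 3.2203 = -0.248
p-value = 0.8048

Since p-value > α = 0.1, we fail to reject H₀.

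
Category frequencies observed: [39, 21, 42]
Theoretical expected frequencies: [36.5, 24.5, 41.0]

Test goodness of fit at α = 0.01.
Chi-square goodness of fit test:
H₀: observed counts match expected distribution
H₁: observed counts differ from expected distribution
df = k - 1 = 2
χ² = Σ(O - E)²/E
   = (39 - 36.5)²/36.5 + (21 - 24.5)²/24.5 + (42 - 41.0)²/41.0
   = 0.171 + 0.500 + 0.024
   = 0.70
p-value = 0.7062

Since p-value > α = 0.01, we fail to reject H₀.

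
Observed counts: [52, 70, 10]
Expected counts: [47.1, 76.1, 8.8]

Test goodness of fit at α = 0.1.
Chi-square goodness of fit test:
H₀: observed counts match expected distribution
H₁: observed counts differ from expected distribution
df = k - 1 = 2
χ² = Σ(O - E)²/E
   = (52 - 47.1)²/47.1 + (70 - 76.1)²/76.1 + (10 - 8.8)²/8.8
   = 0.510 + 0.489 + 0.164
   = 1.16
p-value = 0.5592

Since p-value > α = 0.1, we fail to reject H₀.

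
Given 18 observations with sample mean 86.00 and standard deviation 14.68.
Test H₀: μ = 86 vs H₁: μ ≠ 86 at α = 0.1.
One-sample t-test:
H₀: μ = 86
H₁: μ ≠ 86
df = n - 1 = 17
t = (x̄ - μ₀) / (s/√n) = (86.00 - 86) / (14.68/√18) = 0.000
p-value = 1.0000

Since p-value > α = 0.1, we fail to reject H₀.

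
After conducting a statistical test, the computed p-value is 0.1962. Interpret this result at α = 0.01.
Since p = 0.1962 > α = 0.01, fail to reject H₀.
There is insufficient evidence to reject the null hypothesis; the result is not statistically significant at the 0.01 level.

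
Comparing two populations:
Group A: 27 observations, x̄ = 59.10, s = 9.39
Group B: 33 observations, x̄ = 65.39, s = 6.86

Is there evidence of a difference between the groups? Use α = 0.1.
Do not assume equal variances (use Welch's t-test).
Welch's two-sample t-test:
H₀: μ₁ = μ₂
H₁: μ₁ ≠ μ₂
s₁²/n₁ = 9.39²/27 = 3.2656,  s₂²/n₂ = 6.86²/33 = 1.4260
SE = √(s₁²/n₁ + s₂²/n₂) = √(3.2656 + 1.4260) = 2.1660
df (Welch-Satterthwaite) = (s₁²/n₁ + s₂²/n₂)² / [(s₁²/n₁)²/(n₁-1) + (s₂²/n₂)²/(n₂-1)] ≈ 46.47
t = (x̄₁ - x̄₂) / SE = (59.10 - 65.39) / 2.1660 = -6.29 / 2.1660 = -2.904
p-value = 0.0056

Since p-value < α = 0.1, we reject H₀.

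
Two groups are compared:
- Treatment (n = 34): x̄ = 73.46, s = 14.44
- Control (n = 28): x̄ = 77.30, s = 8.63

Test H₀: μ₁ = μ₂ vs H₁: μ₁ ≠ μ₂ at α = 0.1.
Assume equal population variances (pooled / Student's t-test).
Student's two-sample t-test (equal variances):
H₀: μ₁ = μ₂
H₁: μ₁ ≠ μ₂
df = n₁ + n₂ - 2 = 60
Pooled variance s_p² = [(n₁-1)s₁² + (n₂-1)s₂²] / (n₁ + n₂ - 2) = [(33)(14.44²) + (27)(8.63²)] / 60 = 148.1971
SE = √(s_p²(1/n₁ + 1/n₂)) = √(148.1971 × (1/34 + 1/28)) = 3.1067
t = (x̄₁ - x̄₂) / SE = (73.46 - 77.30) / 3.1067 = -3.84 / 3.1067 = -1.236
p-value = 0.2213

Since p-value > α = 0.1, we fail to reject H₀.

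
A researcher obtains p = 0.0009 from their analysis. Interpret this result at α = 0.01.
Since p = 0.0009 < α = 0.01, reject H₀.
There is sufficient evidence to reject the null hypothesis; the result is statistically significant at the 0.01 level.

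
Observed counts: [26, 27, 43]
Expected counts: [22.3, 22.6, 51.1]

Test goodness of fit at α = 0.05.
Chi-square goodness of fit test:
H₀: observed counts match expected distribution
H₁: observed counts differ from expected distribution
df = k - 1 = 2
χ² = Σ(O - E)²/E
   = (26 - 22.3)²/22.3 + (27 - 22.6)²/22.6 + (43 - 51.1)²/51.1
   = 0.614 + 0.857 + 1.284
   = 2.75
p-value = 0.2523

Since p-value > α = 0.05, we fail to reject H₀.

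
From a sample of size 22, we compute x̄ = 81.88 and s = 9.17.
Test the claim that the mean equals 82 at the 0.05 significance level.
One-sample t-test:
H₀: μ = 82
H₁: μ ≠ 82
df = n - 1 = 21
t = (x̄ - μ₀) / (s/√n) = (81.88 - 82) / (9.17/√22) = -0.061
p-value = 0.9516

Since p-value > α = 0.05, we fail to reject H₀.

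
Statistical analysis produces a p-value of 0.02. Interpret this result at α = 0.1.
Since p = 0.02 < α = 0.1, reject H₀.
There is sufficient evidence to reject the null hypothesis; the result is statistically significant at the 0.1 level.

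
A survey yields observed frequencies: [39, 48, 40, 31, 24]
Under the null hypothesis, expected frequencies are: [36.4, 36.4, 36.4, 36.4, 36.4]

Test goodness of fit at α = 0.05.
Chi-square goodness of fit test:
H₀: observed counts match expected distribution
H₁: observed counts differ from expected distribution
df = k - 1 = 4
χ² = Σ(O - E)²/E
   = (39 - 36.4)²/36.4 + (48 - 36.4)²/36.4 + (40 - 36.4)²/36.4 + (31 - 36.4)²/36.4 + (24 - 36.4)²/36.4
   = 0.186 + 3.697 + 0.356 + 0.801 + 4.224
   = 9.26
p-value = 0.0548

Since p-value > α = 0.05, we fail to reject H₀.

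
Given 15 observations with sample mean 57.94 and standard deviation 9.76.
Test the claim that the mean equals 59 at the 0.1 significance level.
One-sample t-test:
H₀: μ = 59
H₁: μ ≠ 59
df = n - 1 = 14
t = (x̄ - μ₀) / (s/√n) = (57.94 - 59) / (9.76/√15) = -0.421
p-value = 0.6804

Since p-value > α = 0.1, we fail to reject H₀.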